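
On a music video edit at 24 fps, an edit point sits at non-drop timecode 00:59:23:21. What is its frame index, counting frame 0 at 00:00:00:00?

Total seconds to the label: (0 × 3600 + 59 × 60 + 23) = 3563.
Frame index = 3563 × 24 + 21 = 85533.

frame 85533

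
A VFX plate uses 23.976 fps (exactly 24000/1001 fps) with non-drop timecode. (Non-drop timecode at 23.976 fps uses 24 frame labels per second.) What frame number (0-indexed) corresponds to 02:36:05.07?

Total seconds to the label: (2 × 3600 + 36 × 60 + 5) = 9365.
Frame index = 9365 × 24 + 7 = 224767.

frame 224767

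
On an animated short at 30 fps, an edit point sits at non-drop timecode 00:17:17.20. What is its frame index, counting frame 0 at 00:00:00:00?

31130

Total seconds to the label: (0 × 3600 + 17 × 60 + 17) = 1037.
Frame index = 1037 × 30 + 20 = 31130.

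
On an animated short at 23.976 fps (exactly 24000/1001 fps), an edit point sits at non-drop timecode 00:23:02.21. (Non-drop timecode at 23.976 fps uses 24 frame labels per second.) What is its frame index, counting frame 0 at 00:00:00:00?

Total seconds to the label: (0 × 3600 + 23 × 60 + 2) = 1382.
Frame index = 1382 × 24 + 21 = 33189.

frame 33189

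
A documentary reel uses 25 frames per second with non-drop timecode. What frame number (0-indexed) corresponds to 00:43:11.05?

Total seconds to the label: (0 × 3600 + 43 × 60 + 11) = 2591.
Frame index = 2591 × 25 + 5 = 64780.

frame 64780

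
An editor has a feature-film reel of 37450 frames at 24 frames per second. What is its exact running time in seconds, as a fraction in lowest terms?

Running time = 37450 ÷ (24) = 37450 × 1/24 = 18725/12 s.

18725/12 seconds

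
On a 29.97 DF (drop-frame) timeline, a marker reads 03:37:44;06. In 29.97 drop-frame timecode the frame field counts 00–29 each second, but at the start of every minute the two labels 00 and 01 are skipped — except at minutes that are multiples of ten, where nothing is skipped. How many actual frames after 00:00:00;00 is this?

As if non-drop at 30 labels/s: (3 × 3600 + 37 × 60 + 44) × 30 + 6 = 391926.
Minute boundaries passed: 217; those not divisible by 10: 217 − 21 = 196; dropped labels = 2 × 196 = 392.
Actual frame index = 391926 − 392 = 391534.

391534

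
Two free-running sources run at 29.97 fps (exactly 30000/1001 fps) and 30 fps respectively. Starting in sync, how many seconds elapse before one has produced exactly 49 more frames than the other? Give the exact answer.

The gap grows by |30 − 30000/1001| = 30/1001 frames per second.
Time for a 49-frame gap: 49 ÷ (30/1001) = 49049/30 s.

49049/30 seconds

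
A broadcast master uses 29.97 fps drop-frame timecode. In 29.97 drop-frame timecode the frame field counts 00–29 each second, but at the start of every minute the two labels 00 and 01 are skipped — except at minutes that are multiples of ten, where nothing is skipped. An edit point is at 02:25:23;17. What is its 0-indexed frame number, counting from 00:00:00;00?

Complete 10-minute blocks: 14, each 17982 frames → 251748.
Remaining 5 whole minutes in the current block: 1800 + 4 × 1798 = 8992 frames.
Within the current minute: 23 × 30 + 17 − 2 = 705 (labels ;00/;01 skipped at this minute). Total = 251748 + 8992 + 705 = 261445.

261445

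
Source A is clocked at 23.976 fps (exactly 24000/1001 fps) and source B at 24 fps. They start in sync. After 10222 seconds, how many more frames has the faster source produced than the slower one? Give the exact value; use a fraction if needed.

245328/1001 frames

A emits 24000/1001 × 10222 = 245328000/1001 frames; B emits 24 × 10222 = 245328.
Difference = 245328/1001 frames (≈ 245.0829); B is ahead of A.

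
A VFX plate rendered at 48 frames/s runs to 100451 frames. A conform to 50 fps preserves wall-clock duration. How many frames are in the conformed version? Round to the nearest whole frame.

104636 frames

Frames at target rate = 100451 × (50) / (48) = 2511275/24 ≈ 104636.458.
Nearest whole frame: 104636.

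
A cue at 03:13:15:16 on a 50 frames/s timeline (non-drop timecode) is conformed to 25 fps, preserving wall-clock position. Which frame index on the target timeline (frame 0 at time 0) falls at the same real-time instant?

frame 289883

Source frame index: (3×3600 + 13×60 + 15) × 50 + 16 = 579766.
Real time: 579766 / (50) = 289883/25 s.
Target frame: (289883/25) × (25) = 289883.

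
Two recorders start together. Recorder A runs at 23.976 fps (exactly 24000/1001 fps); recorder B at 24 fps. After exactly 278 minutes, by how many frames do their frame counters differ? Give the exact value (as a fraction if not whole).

400320/1001 frames

278 min = 16680 s.
A emits 24000/1001 × 16680 = 400320000/1001 frames; B emits 24 × 16680 = 400320.
Difference = 400320/1001 frames (≈ 399.9201); B is ahead of A.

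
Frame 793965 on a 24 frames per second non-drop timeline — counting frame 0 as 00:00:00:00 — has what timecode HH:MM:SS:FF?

09:11:21:21

793965 ÷ 24 = 33081 full seconds, remainder 21 frames.
33081 s = 9 h 11 min 21 s.
Timecode: 09:11:21:21.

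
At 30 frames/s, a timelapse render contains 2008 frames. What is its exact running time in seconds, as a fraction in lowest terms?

Running time = 2008 ÷ (30) = 2008 × 1/30 = 1004/15 s.

1004/15 seconds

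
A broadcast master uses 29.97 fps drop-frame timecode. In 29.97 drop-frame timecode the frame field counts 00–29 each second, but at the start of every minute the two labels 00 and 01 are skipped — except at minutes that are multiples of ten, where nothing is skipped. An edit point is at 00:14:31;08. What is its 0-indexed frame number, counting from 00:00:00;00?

As if non-drop at 30 labels/s: (0 × 3600 + 14 × 60 + 31) × 30 + 8 = 26138.
Minute boundaries passed: 14; those not divisible by 10: 14 − 1 = 13; dropped labels = 2 × 13 = 26.
Actual frame index = 26138 − 26 = 26112.

26112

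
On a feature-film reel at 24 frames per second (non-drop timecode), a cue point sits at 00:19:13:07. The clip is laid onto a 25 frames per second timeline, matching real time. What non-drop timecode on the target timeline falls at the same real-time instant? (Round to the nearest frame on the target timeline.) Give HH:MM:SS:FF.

00:19:13:07

Source frame index: (0×3600 + 19×60 + 13) × 24 + 7 = 27679.
Real time: 27679 / (24) = 27679/24 s.
Target frame: (27679/24) × (25) = 691975/24 ≈ 28832.292 → 28832.
At 25 labels/s: frame 28832 → 00:19:13:07.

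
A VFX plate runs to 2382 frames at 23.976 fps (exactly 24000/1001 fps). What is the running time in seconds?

99.34925 seconds

Running time = 2382 / (24000/1001) = 99.34925 s.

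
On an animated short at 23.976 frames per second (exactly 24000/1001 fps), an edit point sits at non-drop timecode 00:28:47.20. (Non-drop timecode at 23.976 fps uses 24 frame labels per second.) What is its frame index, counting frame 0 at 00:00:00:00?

41468

Total seconds to the label: (0 × 3600 + 28 × 60 + 47) = 1727.
Frame index = 1727 × 24 + 20 = 41468.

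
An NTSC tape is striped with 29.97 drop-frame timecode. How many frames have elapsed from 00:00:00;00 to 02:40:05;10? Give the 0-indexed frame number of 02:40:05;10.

287872

Complete 10-minute blocks: 16, each 17982 frames → 287712.
Remaining 0 whole minutes in the current block: 0 frames.
Within the current minute: 5 × 30 + 10 = 160. Total = 287712 + 0 + 160 = 287872.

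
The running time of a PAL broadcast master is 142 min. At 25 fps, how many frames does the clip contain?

213000 frames

142 min = 8520 s.
Frames = 8520 × 25 = 213000.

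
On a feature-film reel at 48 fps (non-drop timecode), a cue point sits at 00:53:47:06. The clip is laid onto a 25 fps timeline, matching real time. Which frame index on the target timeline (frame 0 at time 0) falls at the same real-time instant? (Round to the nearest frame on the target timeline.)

frame 80678

Source frame index: (0×3600 + 53×60 + 47) × 48 + 6 = 154902.
Real time: 154902 / (48) = 25817/8 s.
Target frame: (25817/8) × (25) = 645425/8 ≈ 80678.125 → 80678.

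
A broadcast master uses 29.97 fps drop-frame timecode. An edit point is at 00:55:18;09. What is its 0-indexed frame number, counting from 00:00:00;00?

Complete 10-minute blocks: 5, each 17982 frames → 89910.
Remaining 5 whole minutes in the current block: 1800 + 4 × 1798 = 8992 frames.
Within the current minute: 18 × 30 + 9 − 2 = 547 (labels ;00/;01 skipped at this minute). Total = 89910 + 8992 + 547 = 99449.

99449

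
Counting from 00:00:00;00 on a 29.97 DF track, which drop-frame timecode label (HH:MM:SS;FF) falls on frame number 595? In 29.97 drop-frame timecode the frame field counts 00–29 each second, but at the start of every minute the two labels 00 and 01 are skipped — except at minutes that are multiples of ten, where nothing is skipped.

Ten DF minutes hold 17982 frames, so frame 595 lies in block 0 (frames 0–17981) with 595 frames into that block.
The block's first minute is 1800 frames and the rest 1798 each; 595 frames reaches minute 0, so 0 × 18 + 0 × 2 = 0 labels have been skipped so far.
Adding those back, label number 595 + 0 = 595 at 30 labels/s is 19 s + 25 f = 0 h 0 min 19 s frame 25, i.e. 00:00:19;25.

00:00:19;25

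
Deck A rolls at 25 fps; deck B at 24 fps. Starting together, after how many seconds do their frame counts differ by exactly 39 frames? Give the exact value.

39 seconds

The gap grows by |24 − 25| = 1 frame per second.
Time for a 39-frame gap: 39 ÷ (1) = 39 s.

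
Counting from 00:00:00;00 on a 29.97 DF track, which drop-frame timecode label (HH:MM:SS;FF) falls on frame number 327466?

03:02:06;14

Ten DF minutes hold 17982 frames, so frame 327466 lies in block 18 (frames 323676–341657) with 3790 frames into that block.
The block's first minute is 1800 frames and the rest 1798 each; 3790 frames reaches minute 2, so 18 × 18 + 2 × 2 = 328 labels have been skipped so far.
Adding those back, label number 327466 + 328 = 327794 at 30 labels/s is 10926 s + 14 f = 3 h 2 min 6 s frame 14, i.e. 03:02:06;14.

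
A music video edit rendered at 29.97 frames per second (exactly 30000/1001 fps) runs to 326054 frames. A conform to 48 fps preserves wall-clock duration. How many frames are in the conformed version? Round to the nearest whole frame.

Frames at target rate = 326054 × (48) / (30000/1001) = 326380054/625 ≈ 522208.086.
Nearest whole frame: 522208.

522208 frames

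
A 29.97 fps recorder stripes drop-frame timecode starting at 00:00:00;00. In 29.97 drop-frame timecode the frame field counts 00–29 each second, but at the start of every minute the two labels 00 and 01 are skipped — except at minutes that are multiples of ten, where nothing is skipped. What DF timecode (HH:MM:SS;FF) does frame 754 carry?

00:00:25;04

Ten DF minutes hold 17982 frames, so frame 754 lies in block 0 (frames 0–17981) with 754 frames into that block.
The block's first minute is 1800 frames and the rest 1798 each; 754 frames reaches minute 0, so 0 × 18 + 0 × 2 = 0 labels have been skipped so far.
Adding those back, label number 754 + 0 = 754 at 30 labels/s is 25 s + 4 f = 0 h 0 min 25 s frame 4, i.e. 00:00:25;04.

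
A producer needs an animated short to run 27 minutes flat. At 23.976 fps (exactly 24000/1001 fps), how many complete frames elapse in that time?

38841 frames

27 min = 1620 s.
Frames = 1620 × 24000/1001 = 38880000/1001 ≈ 38841.1588.
Complete frames: 38841.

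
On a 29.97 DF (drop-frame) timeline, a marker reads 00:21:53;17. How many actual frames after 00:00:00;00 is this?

39369

As if non-drop at 30 labels/s: (0 × 3600 + 21 × 60 + 53) × 30 + 17 = 39407.
Minute boundaries passed: 21; those not divisible by 10: 21 − 2 = 19; dropped labels = 2 × 19 = 38.
Actual frame index = 39407 − 38 = 39369.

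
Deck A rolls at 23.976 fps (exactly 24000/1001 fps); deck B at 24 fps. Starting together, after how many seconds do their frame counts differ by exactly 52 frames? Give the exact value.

13013/6 seconds

The gap grows by |24 − 24000/1001| = 24/1001 frames per second.
Time for a 52-frame gap: 52 ÷ (24/1001) = 13013/6 s.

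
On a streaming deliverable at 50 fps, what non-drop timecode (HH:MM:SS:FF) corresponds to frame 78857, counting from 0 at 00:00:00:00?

78857 ÷ 50 = 1577 full seconds, remainder 7 frames.
1577 s = 0 h 26 min 17 s.
Timecode: 00:26:17:07.

00:26:17:07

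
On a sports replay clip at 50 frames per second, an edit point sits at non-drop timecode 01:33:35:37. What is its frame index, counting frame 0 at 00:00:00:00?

280787

Total seconds to the label: (1 × 3600 + 33 × 60 + 35) = 5615.
Frame index = 5615 × 50 + 37 = 280787.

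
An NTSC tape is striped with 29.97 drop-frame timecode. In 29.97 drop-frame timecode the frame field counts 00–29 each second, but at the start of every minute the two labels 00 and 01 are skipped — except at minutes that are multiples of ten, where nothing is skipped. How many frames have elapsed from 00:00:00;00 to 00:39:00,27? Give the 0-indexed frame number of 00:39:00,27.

70155

As if non-drop at 30 labels/s: (0 × 3600 + 39 × 60 + 0) × 30 + 27 = 70227.
Minute boundaries passed: 39; those not divisible by 10: 39 − 3 = 36; dropped labels = 2 × 36 = 72.
Actual frame index = 70227 − 72 = 70155.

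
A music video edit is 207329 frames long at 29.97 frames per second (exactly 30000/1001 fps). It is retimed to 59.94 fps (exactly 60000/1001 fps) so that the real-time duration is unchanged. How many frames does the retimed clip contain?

414658 frames

Target frames = source frames × (target rate / source rate) = 207329 × (60000/1001)/(30000/1001) = 207329 × 2 = 414658.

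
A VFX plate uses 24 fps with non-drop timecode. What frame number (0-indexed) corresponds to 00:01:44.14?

Total seconds to the label: (0 × 3600 + 1 × 60 + 44) = 104.
Frame index = 104 × 24 + 14 = 2510.

frame 2510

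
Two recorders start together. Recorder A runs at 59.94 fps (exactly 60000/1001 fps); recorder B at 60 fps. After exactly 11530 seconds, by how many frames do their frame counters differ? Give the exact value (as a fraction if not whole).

691800/1001 frames

A emits 60000/1001 × 11530 = 691800000/1001 frames; B emits 60 × 11530 = 691800.
Difference = 691800/1001 frames (≈ 691.1089); B is ahead of A.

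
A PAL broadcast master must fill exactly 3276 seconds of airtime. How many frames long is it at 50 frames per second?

163800 frames

Frames = 3276 × 50 = 163800.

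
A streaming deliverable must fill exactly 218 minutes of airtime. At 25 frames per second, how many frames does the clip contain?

327000 frames

218 min = 13080 s.
Frames = 13080 × 25 = 327000.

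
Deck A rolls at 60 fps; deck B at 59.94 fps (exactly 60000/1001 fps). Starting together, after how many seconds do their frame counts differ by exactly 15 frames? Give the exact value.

The gap grows by |60000/1001 − 60| = 60/1001 frames per second.
Time for a 15-frame gap: 15 ÷ (60/1001) = 250.25 s.

250.25 seconds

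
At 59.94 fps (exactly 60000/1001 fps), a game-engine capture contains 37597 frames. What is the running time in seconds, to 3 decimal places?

Running time = 37597 × 1001/60000 = 37634597/60000 s ≈ 627.243 s.

627.243 seconds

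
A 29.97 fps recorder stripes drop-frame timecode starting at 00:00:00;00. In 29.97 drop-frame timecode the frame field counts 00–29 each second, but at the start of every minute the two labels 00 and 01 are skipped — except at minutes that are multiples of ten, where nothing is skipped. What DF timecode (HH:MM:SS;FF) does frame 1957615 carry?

Ten DF minutes hold 17982 frames, so frame 1957615 lies in block 108 (frames 1942056–1960037) with 15559 frames into that block.
The block's first minute is 1800 frames and the rest 1798 each; 15559 frames reaches minute 8, so 108 × 18 + 8 × 2 = 1960 labels have been skipped so far.
Adding those back, label number 1957615 + 1960 = 1959575 at 30 labels/s is 65319 s + 5 f = 18 h 8 min 39 s frame 5, i.e. 18:08:39;05.

18:08:39;05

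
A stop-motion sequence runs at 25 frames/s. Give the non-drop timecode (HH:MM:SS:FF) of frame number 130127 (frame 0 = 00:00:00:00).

01:26:45:02

130127 ÷ 25 = 5205 full seconds, remainder 2 frames.
5205 s = 1 h 26 min 45 s.
Timecode: 01:26:45:02.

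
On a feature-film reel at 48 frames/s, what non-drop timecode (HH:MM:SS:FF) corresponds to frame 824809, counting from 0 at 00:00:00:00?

04:46:23:25

824809 ÷ 48 = 17183 full seconds, remainder 25 frames.
17183 s = 4 h 46 min 23 s.
Timecode: 04:46:23:25.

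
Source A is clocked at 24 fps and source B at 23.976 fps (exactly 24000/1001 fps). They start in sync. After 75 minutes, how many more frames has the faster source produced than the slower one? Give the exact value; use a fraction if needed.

108000/1001 frames

75 min = 4500 s.
A emits 24 × 4500 = 108000 frames; B emits 24000/1001 × 4500 = 108000000/1001.
Difference = 108000/1001 frames (≈ 107.8921); B is behind A.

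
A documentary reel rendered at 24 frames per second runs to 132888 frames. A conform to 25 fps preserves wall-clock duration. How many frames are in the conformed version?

138425 frames

Target frames = source frames × (target rate / source rate) = 132888 × (25)/(24) = 132888 × 25/24 = 138425.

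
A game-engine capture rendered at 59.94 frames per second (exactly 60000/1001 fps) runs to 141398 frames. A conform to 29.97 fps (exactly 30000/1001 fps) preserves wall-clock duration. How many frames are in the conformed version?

Target frames = source frames × (target rate / source rate) = 141398 × (30000/1001)/(60000/1001) = 141398 × 1/2 = 70699.

70699 frames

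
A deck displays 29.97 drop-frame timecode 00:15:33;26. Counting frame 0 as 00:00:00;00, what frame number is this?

27988

As if non-drop at 30 labels/s: (0 × 3600 + 15 × 60 + 33) × 30 + 26 = 28016.
Minute boundaries passed: 15; those not divisible by 10: 15 − 1 = 14; dropped labels = 2 × 14 = 28.
Actual frame index = 28016 − 28 = 27988.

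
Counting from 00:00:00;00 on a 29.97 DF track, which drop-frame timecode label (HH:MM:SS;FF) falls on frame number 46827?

Ten DF minutes hold 17982 frames, so frame 46827 lies in block 2 (frames 35964–53945) with 10863 frames into that block.
The block's first minute is 1800 frames and the rest 1798 each; 10863 frames reaches minute 6, so 2 × 18 + 6 × 2 = 48 labels have been skipped so far.
Adding those back, label number 46827 + 48 = 46875 at 30 labels/s is 1562 s + 15 f = 0 h 26 min 2 s frame 15, i.e. 00:26:02;15.

00:26:02;15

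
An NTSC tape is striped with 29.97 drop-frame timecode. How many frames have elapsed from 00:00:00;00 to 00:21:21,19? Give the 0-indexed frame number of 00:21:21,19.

38411

As if non-drop at 30 labels/s: (0 × 3600 + 21 × 60 + 21) × 30 + 19 = 38449.
Minute boundaries passed: 21; those not divisible by 10: 21 − 2 = 19; dropped labels = 2 × 19 = 38.
Actual frame index = 38449 − 38 = 38411.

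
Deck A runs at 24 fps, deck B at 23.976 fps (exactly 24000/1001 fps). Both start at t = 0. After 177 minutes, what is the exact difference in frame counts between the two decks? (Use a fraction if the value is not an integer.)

177 min = 10620 s.
A emits 24 × 10620 = 254880 frames; B emits 24000/1001 × 10620 = 254880000/1001.
Difference = 254880/1001 frames (≈ 254.6254); B is behind A.

254880/1001 frames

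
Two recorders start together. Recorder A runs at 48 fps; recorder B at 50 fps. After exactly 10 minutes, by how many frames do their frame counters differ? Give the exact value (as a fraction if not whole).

1200 frames

10 min = 600 s.
A emits 48 × 600 = 28800 frames; B emits 50 × 600 = 30000.
Difference = 1200 frames; B is ahead of A.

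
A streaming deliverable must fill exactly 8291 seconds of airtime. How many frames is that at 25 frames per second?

207275 frames

Frames = 8291 × 25 = 207275.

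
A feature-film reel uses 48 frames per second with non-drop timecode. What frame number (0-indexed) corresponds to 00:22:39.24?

frame 65256

Total seconds to the label: (0 × 3600 + 22 × 60 + 39) = 1359.
Frame index = 1359 × 48 + 24 = 65256.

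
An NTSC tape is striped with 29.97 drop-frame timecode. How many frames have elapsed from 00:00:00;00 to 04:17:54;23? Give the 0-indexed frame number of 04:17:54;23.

463779

Complete 10-minute blocks: 25, each 17982 frames → 449550.
Remaining 7 whole minutes in the current block: 1800 + 6 × 1798 = 12588 frames.
Within the current minute: 54 × 30 + 23 − 2 = 1641 (labels ;00/;01 skipped at this minute). Total = 449550 + 12588 + 1641 = 463779.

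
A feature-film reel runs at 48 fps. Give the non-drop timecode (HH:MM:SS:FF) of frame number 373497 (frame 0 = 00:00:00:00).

373497 ÷ 48 = 7781 full seconds, remainder 9 frames.
7781 s = 2 h 9 min 41 s.
Timecode: 02:09:41:09.

02:09:41:09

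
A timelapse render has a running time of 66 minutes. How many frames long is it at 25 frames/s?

99000 frames

66 min = 3960 s.
Frames = 3960 × 25 = 99000.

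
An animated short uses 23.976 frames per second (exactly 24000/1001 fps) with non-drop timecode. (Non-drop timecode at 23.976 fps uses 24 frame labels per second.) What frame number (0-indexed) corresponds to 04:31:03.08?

frame 390320

Total seconds to the label: (4 × 3600 + 31 × 60 + 3) = 16263.
Frame index = 16263 × 24 + 8 = 390320.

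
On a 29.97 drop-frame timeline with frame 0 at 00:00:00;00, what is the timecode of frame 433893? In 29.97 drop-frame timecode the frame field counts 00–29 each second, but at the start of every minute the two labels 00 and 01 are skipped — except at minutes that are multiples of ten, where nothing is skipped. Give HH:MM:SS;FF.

Each 10-minute DF block holds 10 × 60 × 30 − 9 × 2 = 17982 frames. 433893 ÷ 17982 → 24 full blocks, remainder 2325.
Within the partial block the first minute is 1800 frames and each further minute 1798, so 1 further minute boundary passed. Total skipped labels = 18 × 24 + 2 × 1 = 434.
Non-drop label index = 433893 + 434 = 434327; at 30 labels/s that is 04:01:17:17, i.e. DF 04:01:17;17.

04:01:17;17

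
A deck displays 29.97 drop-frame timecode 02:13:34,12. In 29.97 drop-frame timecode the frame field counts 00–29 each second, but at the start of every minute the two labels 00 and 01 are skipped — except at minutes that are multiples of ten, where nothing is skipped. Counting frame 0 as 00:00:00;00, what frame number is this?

240192

As if non-drop at 30 labels/s: (2 × 3600 + 13 × 60 + 34) × 30 + 12 = 240432.
Minute boundaries passed: 133; those not divisible by 10: 133 − 13 = 120; dropped labels = 2 × 120 = 240.
Actual frame index = 240432 − 240 = 240192.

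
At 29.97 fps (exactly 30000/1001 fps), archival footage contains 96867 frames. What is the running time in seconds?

3232.1289 seconds

Running time = 96867 / (30000/1001) = 3232.1289 s.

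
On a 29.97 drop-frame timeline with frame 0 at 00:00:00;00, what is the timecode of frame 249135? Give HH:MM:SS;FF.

Ten DF minutes hold 17982 frames, so frame 249135 lies in block 13 (frames 233766–251747) with 15369 frames into that block.
The block's first minute is 1800 frames and the rest 1798 each; 15369 frames reaches minute 8, so 13 × 18 + 8 × 2 = 250 labels have been skipped so far.
Adding those back, label number 249135 + 250 = 249385 at 30 labels/s is 8312 s + 25 f = 2 h 18 min 32 s frame 25, i.e. 02:18:32;25.

02:18:32;25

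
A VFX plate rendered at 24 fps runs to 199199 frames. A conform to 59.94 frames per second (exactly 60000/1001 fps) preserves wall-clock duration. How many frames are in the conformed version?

Target frames = source frames × (target rate / source rate) = 199199 × (60000/1001)/(24) = 199199 × 2500/1001 = 497500.

497500 frames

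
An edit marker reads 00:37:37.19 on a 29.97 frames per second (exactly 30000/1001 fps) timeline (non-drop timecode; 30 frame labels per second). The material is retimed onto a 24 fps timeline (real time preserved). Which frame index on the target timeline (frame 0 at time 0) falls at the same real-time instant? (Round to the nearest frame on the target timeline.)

Source frame index: (0×3600 + 37×60 + 37) × 30 + 19 = 67729.
Real time: 67729 / (30000/1001) = 67796729/30000 s.
Target frame: (67796729/30000) × (24) = 67796729/1250 ≈ 54237.383 → 54237.

frame 54237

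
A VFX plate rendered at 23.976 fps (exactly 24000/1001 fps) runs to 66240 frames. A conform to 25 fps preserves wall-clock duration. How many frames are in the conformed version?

Target frames = source frames × (target rate / source rate) = 66240 × (25)/(24000/1001) = 66240 × 1001/960 = 69069.

69069 frames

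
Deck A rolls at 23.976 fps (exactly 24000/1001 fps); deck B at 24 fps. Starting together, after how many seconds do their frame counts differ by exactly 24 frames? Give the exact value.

The gap grows by |24 − 24000/1001| = 24/1001 frames per second.
Time for a 24-frame gap: 24 ÷ (24/1001) = 1001 s.

1001 seconds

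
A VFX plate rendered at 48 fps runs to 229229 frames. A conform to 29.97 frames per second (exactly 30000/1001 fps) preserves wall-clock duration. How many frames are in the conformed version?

Target frames = source frames × (target rate / source rate) = 229229 × (30000/1001)/(48) = 229229 × 625/1001 = 143125.

143125 frames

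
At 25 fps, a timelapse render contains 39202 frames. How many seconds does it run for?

1568.08 seconds

Running time = 39202 / (25) = 1568.08 s.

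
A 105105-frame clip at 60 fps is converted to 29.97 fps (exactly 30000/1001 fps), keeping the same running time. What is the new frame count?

Target frames = source frames × (target rate / source rate) = 105105 × (30000/1001)/(60) = 105105 × 500/1001 = 52500.

52500 frames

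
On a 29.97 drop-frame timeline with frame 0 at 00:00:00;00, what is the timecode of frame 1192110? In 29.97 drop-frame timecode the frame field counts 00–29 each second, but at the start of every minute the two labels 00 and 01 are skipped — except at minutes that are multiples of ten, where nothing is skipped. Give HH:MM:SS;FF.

11:02:56;22

Each 10-minute DF block holds 10 × 60 × 30 − 9 × 2 = 17982 frames. 1192110 ÷ 17982 → 66 full blocks, remainder 5298.
Within the partial block the first minute is 1800 frames and each further minute 1798, so 2 further minute boundaries passed. Total skipped labels = 18 × 66 + 2 × 2 = 1192.
Non-drop label index = 1192110 + 1192 = 1193302; at 30 labels/s that is 11:02:56:22, i.e. DF 11:02:56;22.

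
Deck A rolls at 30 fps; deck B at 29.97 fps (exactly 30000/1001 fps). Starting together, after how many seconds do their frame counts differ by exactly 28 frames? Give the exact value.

The gap grows by |30000/1001 − 30| = 30/1001 frames per second.
Time for a 28-frame gap: 28 ÷ (30/1001) = 14014/15 s.

14014/15 seconds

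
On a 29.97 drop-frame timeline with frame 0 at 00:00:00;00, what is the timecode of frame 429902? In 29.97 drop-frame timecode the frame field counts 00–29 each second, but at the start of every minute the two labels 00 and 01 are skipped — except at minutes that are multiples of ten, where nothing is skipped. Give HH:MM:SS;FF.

Ten DF minutes hold 17982 frames, so frame 429902 lies in block 23 (frames 413586–431567) with 16316 frames into that block.
The block's first minute is 1800 frames and the rest 1798 each; 16316 frames reaches minute 9, so 23 × 18 + 9 × 2 = 432 labels have been skipped so far.
Adding those back, label number 429902 + 432 = 430334 at 30 labels/s is 14344 s + 14 f = 3 h 59 min 4 s frame 14, i.e. 03:59:04;14.

03:59:04;14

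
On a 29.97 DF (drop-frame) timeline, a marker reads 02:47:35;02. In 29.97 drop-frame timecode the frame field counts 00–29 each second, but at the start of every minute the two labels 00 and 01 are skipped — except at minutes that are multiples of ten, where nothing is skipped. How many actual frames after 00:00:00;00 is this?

301350

As if non-drop at 30 labels/s: (2 × 3600 + 47 × 60 + 35) × 30 + 2 = 301652.
Minute boundaries passed: 167; those not divisible by 10: 167 − 16 = 151; dropped labels = 2 × 151 = 302.
Actual frame index = 301652 − 302 = 301350.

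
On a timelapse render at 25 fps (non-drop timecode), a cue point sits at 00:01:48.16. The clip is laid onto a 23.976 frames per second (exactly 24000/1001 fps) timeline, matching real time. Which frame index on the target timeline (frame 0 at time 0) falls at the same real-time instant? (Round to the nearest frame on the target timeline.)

frame 2605

Source frame index: (0×3600 + 1×60 + 48) × 25 + 16 = 2716.
Real time: 2716 / (25) = 2716/25 s.
Target frame: (2716/25) × (24000/1001) = 372480/143 ≈ 2604.755 → 2605.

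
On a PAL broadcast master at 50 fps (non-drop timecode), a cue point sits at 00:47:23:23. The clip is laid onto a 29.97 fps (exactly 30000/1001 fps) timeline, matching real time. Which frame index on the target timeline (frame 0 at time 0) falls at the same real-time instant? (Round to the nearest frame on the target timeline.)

Source frame index: (0×3600 + 47×60 + 23) × 50 + 23 = 142173.
Real time: 142173 / (50) = 142173/50 s.
Target frame: (142173/50) × (30000/1001) = 85303800/1001 ≈ 85218.581 → 85219.

frame 85219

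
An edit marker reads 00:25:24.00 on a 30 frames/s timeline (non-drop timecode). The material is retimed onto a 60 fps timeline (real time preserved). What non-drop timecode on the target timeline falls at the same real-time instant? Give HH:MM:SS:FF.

00:25:24:00

Source frame index: (0×3600 + 25×60 + 24) × 30 + 0 = 45720.
Real time: 45720 / (30) = 1524 s.
Target frame: (1524) × (60) = 91440.
At 60 labels/s: frame 91440 → 00:25:24:00.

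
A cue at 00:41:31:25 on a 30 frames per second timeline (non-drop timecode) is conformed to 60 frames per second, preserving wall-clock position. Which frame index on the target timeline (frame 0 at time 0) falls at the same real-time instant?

Source frame index: (0×3600 + 41×60 + 31) × 30 + 25 = 74755.
Real time: 74755 / (30) = 14951/6 s.
Target frame: (14951/6) × (60) = 149510.

frame 149510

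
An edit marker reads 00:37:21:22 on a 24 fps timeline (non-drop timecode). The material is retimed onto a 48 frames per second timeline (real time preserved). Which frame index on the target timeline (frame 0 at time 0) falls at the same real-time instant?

frame 107612

Source frame index: (0×3600 + 37×60 + 21) × 24 + 22 = 53806.
Real time: 53806 / (24) = 26903/12 s.
Target frame: (26903/12) × (48) = 107612.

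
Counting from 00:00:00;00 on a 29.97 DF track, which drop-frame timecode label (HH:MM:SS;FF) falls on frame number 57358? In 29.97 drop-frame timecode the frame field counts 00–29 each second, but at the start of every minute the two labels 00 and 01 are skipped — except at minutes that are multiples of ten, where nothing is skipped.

00:31:53;24

Each 10-minute DF block holds 10 × 60 × 30 − 9 × 2 = 17982 frames. 57358 ÷ 17982 → 3 full blocks, remainder 3412.
Within the partial block the first minute is 1800 frames and each further minute 1798, so 1 further minute boundary passed. Total skipped labels = 18 × 3 + 2 × 1 = 56.
Non-drop label index = 57358 + 56 = 57414; at 30 labels/s that is 00:31:53:24, i.e. DF 00:31:53;24.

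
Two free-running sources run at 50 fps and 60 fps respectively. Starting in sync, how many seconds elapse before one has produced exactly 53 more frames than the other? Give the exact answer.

The gap grows by |60 − 50| = 10 frames per second.
Time for a 53-frame gap: 53 ÷ (10) = 5.3 s.

5.3 seconds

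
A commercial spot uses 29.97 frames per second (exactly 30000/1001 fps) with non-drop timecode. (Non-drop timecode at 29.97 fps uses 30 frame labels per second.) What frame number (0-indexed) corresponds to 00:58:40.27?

105627

Total seconds to the label: (0 × 3600 + 58 × 60 + 40) = 3520.
Frame index = 3520 × 30 + 27 = 105627.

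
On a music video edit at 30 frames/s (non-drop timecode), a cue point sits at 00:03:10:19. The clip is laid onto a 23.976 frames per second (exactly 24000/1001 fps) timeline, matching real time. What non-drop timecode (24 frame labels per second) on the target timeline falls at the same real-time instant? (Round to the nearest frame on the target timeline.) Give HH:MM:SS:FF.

00:03:10:11

Source frame index: (0×3600 + 3×60 + 10) × 30 + 19 = 5719.
Real time: 5719 / (30) = 5719/30 s.
Target frame: (5719/30) × (24000/1001) = 653600/143 ≈ 4570.629 → 4571.
At 24 labels/s: frame 4571 → 00:03:10:11.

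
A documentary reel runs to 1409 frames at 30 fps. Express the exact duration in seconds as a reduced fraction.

1409/30 seconds

Running time = 1409 ÷ (30) = 1409 × 1/30 = 1409/30 s.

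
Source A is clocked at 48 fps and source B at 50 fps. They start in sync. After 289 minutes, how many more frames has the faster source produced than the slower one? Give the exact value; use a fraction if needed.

34680 frames

289 min = 17340 s.
A emits 48 × 17340 = 832320 frames; B emits 50 × 17340 = 867000.
Difference = 34680 frames; B is ahead of A.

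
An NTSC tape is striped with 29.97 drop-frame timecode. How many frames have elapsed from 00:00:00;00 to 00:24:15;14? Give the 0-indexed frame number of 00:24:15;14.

43620

As if non-drop at 30 labels/s: (0 × 3600 + 24 × 60 + 15) × 30 + 14 = 43664.
Minute boundaries passed: 24; those not divisible by 10: 24 − 2 = 22; dropped labels = 2 × 22 = 44.
Actual frame index = 43664 − 44 = 43620.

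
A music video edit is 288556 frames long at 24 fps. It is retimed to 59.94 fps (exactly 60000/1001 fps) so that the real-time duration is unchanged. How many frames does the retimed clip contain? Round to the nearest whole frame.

720669 frames

Frames at target rate = 288556 × (60000/1001) / (24) = 721390000/1001 ≈ 720669.331.
Nearest whole frame: 720669.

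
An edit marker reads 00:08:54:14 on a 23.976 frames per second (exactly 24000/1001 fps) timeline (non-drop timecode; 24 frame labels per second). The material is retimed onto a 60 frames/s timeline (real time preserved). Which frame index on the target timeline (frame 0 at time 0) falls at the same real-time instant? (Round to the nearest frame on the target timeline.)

Source frame index: (0×3600 + 8×60 + 54) × 24 + 14 = 12830.
Real time: 12830 / (24000/1001) = 1284283/2400 s.
Target frame: (1284283/2400) × (60) = 1284283/40 ≈ 32107.075 → 32107.

frame 32107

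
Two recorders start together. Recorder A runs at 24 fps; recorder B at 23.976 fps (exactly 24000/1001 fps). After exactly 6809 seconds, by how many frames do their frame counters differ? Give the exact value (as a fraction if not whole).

A emits 24 × 6809 = 163416 frames; B emits 24000/1001 × 6809 = 14856000/91.
Difference = 14856/91 frames (≈ 163.2527); B is behind A.

14856/91 frames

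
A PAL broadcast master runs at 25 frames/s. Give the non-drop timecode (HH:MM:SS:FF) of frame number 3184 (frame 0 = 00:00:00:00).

00:02:07:09

3184 ÷ 25 = 127 full seconds, remainder 9 frames.
127 s = 0 h 2 min 7 s.
Timecode: 00:02:07:09.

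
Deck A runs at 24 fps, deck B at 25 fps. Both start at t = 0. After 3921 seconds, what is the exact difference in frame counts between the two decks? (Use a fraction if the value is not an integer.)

A emits 24 × 3921 = 94104 frames; B emits 25 × 3921 = 98025.
Difference = 3921 frames; B is ahead of A.

3921 frames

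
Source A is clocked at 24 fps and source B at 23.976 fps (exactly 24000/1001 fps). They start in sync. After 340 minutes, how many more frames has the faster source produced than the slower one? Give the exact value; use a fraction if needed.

489600/1001 frames

340 min = 20400 s.
A emits 24 × 20400 = 489600 frames; B emits 24000/1001 × 20400 = 489600000/1001.
Difference = 489600/1001 frames (≈ 489.1109); B is behind A.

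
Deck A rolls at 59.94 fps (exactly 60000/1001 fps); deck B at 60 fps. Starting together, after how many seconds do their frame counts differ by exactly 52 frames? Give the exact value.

13013/15 seconds

The gap grows by |60 − 60000/1001| = 60/1001 frames per second.
Time for a 52-frame gap: 52 ÷ (60/1001) = 13013/15 s.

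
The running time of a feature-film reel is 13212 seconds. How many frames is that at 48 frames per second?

634176 frames

Frames = 13212 × 48 = 634176.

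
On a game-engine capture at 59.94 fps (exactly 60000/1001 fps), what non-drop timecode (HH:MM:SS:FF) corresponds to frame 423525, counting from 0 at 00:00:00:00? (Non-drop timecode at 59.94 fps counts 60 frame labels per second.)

423525 ÷ 60 = 7058 full seconds, remainder 45 frames.
7058 s = 1 h 57 min 38 s.
Timecode: 01:57:38:45.

01:57:38:45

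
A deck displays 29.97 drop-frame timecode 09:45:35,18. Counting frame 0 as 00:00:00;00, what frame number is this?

1053014

As if non-drop at 30 labels/s: (9 × 3600 + 45 × 60 + 35) × 30 + 18 = 1054068.
Minute boundaries passed: 585; those not divisible by 10: 585 − 58 = 527; dropped labels = 2 × 527 = 1054.
Actual frame index = 1054068 − 1054 = 1053014.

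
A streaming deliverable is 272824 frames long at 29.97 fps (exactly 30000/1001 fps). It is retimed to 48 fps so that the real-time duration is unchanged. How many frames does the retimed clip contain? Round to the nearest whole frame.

Frames at target rate = 272824 × (48) / (30000/1001) = 273096824/625 ≈ 436954.918.
Nearest whole frame: 436955.

436955 frames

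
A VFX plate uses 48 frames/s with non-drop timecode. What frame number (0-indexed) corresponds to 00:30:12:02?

86978

Total seconds to the label: (0 × 3600 + 30 × 60 + 12) = 1812.
Frame index = 1812 × 48 + 2 = 86978.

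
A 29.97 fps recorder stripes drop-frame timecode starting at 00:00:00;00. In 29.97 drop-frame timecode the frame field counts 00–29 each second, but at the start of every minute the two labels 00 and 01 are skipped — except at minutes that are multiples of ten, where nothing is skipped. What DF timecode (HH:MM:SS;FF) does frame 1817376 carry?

16:50:39;24

Each 10-minute DF block holds 10 × 60 × 30 − 9 × 2 = 17982 frames. 1817376 ÷ 17982 → 101 full blocks, remainder 1194.
Within the partial block the first minute is 1800 frames and each further minute 1798, so 0 further minute boundaries passed. Total skipped labels = 18 × 101 + 2 × 0 = 1818.
Non-drop label index = 1817376 + 1818 = 1819194; at 30 labels/s that is 16:50:39:24, i.e. DF 16:50:39;24.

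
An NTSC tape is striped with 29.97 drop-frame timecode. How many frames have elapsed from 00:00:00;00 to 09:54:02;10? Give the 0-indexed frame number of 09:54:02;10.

1068200

Complete 10-minute blocks: 59, each 17982 frames → 1060938.
Remaining 4 whole minutes in the current block: 1800 + 3 × 1798 = 7194 frames.
Within the current minute: 2 × 30 + 10 − 2 = 68 (labels ;00/;01 skipped at this minute). Total = 1060938 + 7194 + 68 = 1068200.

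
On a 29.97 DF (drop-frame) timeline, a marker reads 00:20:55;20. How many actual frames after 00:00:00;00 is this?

As if non-drop at 30 labels/s: (0 × 3600 + 20 × 60 + 55) × 30 + 20 = 37670.
Minute boundaries passed: 20; those not divisible by 10: 20 − 2 = 18; dropped labels = 2 × 18 = 36.
Actual frame index = 37670 − 36 = 37634.

37634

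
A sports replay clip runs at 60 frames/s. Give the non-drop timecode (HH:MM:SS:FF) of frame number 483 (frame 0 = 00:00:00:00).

00:00:08:03

483 ÷ 60 = 8 full seconds, remainder 3 frames.
8 s = 0 h 0 min 8 s.
Timecode: 00:00:08:03.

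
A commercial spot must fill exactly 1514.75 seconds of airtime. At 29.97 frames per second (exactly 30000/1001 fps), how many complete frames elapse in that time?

45397 frames

Frames = 1514.75 × 30000/1001 = 45442500/1001 ≈ 45397.1029.
Complete frames: 45397.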